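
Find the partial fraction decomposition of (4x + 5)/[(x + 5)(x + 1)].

At x=-5: P = (4·(-5) + 5)/(-5 + 1) = 15/4. At x=-1: Q = (4·(-1) + 5)/(-1 + 5) = 1/4
Result: (15/4)/(x + 5) + (1/4)/(x + 1)


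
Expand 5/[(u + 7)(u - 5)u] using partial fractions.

Using cover-up method: α = 5/84, β = 1/12, γ = -1/7
Result: (5/84)/(u + 7) + (1/12)/(u - 5) - (1/7)/u


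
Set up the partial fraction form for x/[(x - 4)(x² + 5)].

Linear + irreducible quadratic: A/(x - 4) + (Bx + C)/(x² + 5)


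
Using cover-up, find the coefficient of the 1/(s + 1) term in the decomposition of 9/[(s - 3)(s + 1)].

Cover (s + 1), set s=-1: 9/((s - 3) at s=-1) = 9/(-4) = -9/4


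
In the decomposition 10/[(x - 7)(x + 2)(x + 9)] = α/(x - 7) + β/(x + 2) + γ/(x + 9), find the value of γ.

Cover-up at x = -9: γ = 10/[(-9 - 7)(-9 + 2)] = 10/[(-16)(-7)] = 10/112 = 5/56


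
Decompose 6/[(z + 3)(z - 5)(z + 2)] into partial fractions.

Using cover-up method: α = 3/4, β = 3/28, γ = -6/7
Result: (3/4)/(z + 3) + (3/28)/(z - 5) - (6/7)/(z + 2)


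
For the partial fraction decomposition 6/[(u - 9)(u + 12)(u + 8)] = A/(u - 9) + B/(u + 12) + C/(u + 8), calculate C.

Cover-up at u = -8: C = 6/[(-8 - 9)(-8 + 12)] = 6/[(-17)(4)] = -6/68 = -3/34


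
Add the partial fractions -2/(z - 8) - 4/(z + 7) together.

Common denominator (z - 8)(z + 7). Numerator: -2(z + 7) - 4(z - 8) = (-2z - 14) - (4z - 32) = -6z + 18
Result: (-6z + 18)/[(z - 8)(z + 7)]


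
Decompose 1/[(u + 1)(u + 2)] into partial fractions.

1/(u + 1)(u + 2) = α/(u + 1) + β/(u + 2). α = 1/(-1 + 2) = 1, β = 1/(-2 + 1) = -1
Result: 1/(u + 1) - 1/(u + 2)


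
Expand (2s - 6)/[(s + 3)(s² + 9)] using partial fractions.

At s=-3: α = (2·(-3) - 6)/((-3)² + 9) = -2/3. β = -α = 2/3, γ = 2 - (-3)·α = 0
Result: (-2/3)/(s + 3) + ((2/3)s)/(s² + 9)


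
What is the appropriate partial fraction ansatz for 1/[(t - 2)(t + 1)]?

Distinct linear factors: A/(t - 2) + B/(t + 1)


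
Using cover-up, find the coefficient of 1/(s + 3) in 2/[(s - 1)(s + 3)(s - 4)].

Cover (s + 3), set s=-3: 2/[(-3 - 1)(-3 - 4)] = 1/14


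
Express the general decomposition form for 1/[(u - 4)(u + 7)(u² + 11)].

Two linear + quadratic: A/(u - 4) + B/(u + 7) + (Cu + D)/(u² + 11)


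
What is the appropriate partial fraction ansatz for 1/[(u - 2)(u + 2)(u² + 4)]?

Two linear + quadratic: P/(u - 2) + Q/(u + 2) + (Ru + S)/(u² + 4)


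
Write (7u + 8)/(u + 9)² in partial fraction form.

(7u + 8) = P(u + 9) + Q. At u = -9: Q = 7·(-9) + 8 = -55. Coeff of u: P = 7
Result: 7/(u + 9) - 55/(u + 9)²


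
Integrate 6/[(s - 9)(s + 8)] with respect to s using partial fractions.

Decompose: 6/[(s - 9)(s + 8)] = (6/17)/(s - 9) - (6/17)/(s + 8). Integrate each term: (6/17) ln|(s - 9)| - (6/17) ln|(s + 8)| + C


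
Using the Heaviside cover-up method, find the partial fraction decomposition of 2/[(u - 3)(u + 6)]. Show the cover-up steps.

Cover (u - 3): set u=3, get P = 2/(3 + 6) = 2/9. Cover (u + 6): set u=-6, get Q = 2/(-6 - 3) = -2/9.
Result: (2/9)/(u - 3) - (2/9)/(u + 6)


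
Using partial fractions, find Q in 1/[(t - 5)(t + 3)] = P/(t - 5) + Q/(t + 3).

Cover-up at t = -3: Q = 1/(-3 - 5) = -1/8


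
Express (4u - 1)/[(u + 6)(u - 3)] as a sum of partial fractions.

At u=-6: α = (4·(-6) - 1)/(-6 - 3) = 25/9. At u=3: β = (4·3 - 1)/(3 + 6) = 11/9
Result: (25/9)/(u + 6) + (11/9)/(u - 3)


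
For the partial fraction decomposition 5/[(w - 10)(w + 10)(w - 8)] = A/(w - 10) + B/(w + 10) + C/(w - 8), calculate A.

Cover-up at w = 10: A = 5/[(10 + 10)(10 - 8)] = 5/[(20)(2)] = 5/40 = 1/8


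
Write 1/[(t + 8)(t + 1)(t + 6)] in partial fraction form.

Using cover-up method: P = 1/14, Q = 1/35, R = -1/10
Result: (1/14)/(t + 8) + (1/35)/(t + 1) - (1/10)/(t + 6)


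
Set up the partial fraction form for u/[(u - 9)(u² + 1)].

Linear + irreducible quadratic: α/(u - 9) + (βu + γ)/(u² + 1)


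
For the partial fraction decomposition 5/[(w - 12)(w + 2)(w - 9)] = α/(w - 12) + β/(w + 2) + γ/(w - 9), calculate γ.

Cover-up at w = 9: γ = 5/[(9 - 12)(9 + 2)] = 5/[(-3)(11)] = -5/33


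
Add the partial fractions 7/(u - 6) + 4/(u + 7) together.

Common denominator (u - 6)(u + 7). Numerator: 7(u + 7) + 4(u - 6) = (7u + 49) + (4u - 24) = 11u + 25
Result: (11u + 25)/[(u - 6)(u + 7)]


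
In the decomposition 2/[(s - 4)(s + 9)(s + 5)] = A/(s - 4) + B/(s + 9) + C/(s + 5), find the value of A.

Cover-up at s = 4: A = 2/[(4 + 9)(4 + 5)] = 2/[(13)(9)] = 2/117


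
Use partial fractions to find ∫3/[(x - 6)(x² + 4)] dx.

Cover-up at x=6: A = 3/(6²+4) = 3/40. Coeff matching: B = -3/40, C = -9/20. Decomposition: (3/40)/(x - 6) - ((3/40)x + 9/20)/(x² + 4). Integrate: linear → ln, quadratic → (1/2)ln + arctan: (3/40) ln|(x - 6)| - (3/80) ln(x² + 4) - (9/40) arctan(x/2) + C


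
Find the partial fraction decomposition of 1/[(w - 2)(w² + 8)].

Cover-up at w = 2: α = 1/(2² + 8) = 1/12. Then β = -α = -1/12, γ = -α·(0 + 2) = -1/6
Result: (1/12)/(w - 2) - ((1/12)w + 1/6)/(w² + 8)


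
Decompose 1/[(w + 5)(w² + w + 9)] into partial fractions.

Cover-up at w = -5: A = 1/((-5)² + 1·(-5) + 9) = 1/29. Then B = -A = -1/29, C = -A·(1 - 5) = 4/29
Result: (1/29)/(w + 5) - ((1/29)w - 4/29)/(w² + w + 9)


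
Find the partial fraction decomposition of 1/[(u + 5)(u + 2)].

1/(u + 5)(u + 2) = A/(u + 5) + B/(u + 2). A = 1/(-5 + 2) = -1/3, B = 1/(-2 + 5) = 1/3
Result: (-1/3)/(u + 5) + (1/3)/(u + 2)


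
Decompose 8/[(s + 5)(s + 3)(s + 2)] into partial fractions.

Using cover-up method: P = 4/3, Q = -4, R = 8/3
Result: (4/3)/(s + 5) - 4/(s + 3) + (8/3)/(s + 2)


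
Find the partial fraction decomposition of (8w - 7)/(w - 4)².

(8w - 7) = A(w - 4) + B. At w = 4: B = 8·4 - 7 = 25. Coeff of w: A = 8
Result: 8/(w - 4) + 25/(w - 4)²


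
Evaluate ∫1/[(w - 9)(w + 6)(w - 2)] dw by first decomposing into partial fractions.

Cover-up: A = 1/105, B = 1/120, C = -1/56. Decomposition: (1/105)/(w - 9) + (1/120)/(w + 6) - (1/56)/(w - 2). Integrate each term: (1/105) ln|(w - 9)| + (1/120) ln|(w + 6)| - (1/56) ln|(w - 2)| + C


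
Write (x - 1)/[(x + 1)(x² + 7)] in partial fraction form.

At x=-1: A = (1·(-1) - 1)/((-1)² + 7) = -1/4. B = -A = 1/4, C = 1 - (-1)·A = 3/4
Result: (-1/4)/(x + 1) + ((1/4)x + 3/4)/(x² + 7)


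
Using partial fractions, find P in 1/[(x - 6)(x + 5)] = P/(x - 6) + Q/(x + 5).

Cover-up at x = 6: P = 1/(6 + 5) = 1/11


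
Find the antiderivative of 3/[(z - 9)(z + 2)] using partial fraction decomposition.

Decompose: 3/[(z - 9)(z + 2)] = (3/11)/(z - 9) - (3/11)/(z + 2). Integrate each term: (3/11) ln|(z - 9)| - (3/11) ln|(z + 2)| + C


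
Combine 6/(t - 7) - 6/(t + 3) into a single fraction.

Common denominator (t - 7)(t + 3). Numerator: 6(t + 3) - 6(t - 7) = (6t + 18) - (6t - 42) = 60
Result: (60)/[(t - 7)(t + 3)]


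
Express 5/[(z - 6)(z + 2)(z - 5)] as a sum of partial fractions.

Using cover-up method: α = 5/8, β = 5/56, γ = -5/7
Result: (5/8)/(z - 6) + (5/56)/(z + 2) - (5/7)/(z - 5)


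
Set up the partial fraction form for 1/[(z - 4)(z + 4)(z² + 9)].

Two linear + quadratic: P/(z - 4) + Q/(z + 4) + (Rz + S)/(z² + 9)


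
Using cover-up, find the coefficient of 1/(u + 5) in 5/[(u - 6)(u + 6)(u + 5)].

Cover (u + 5), set u=-5: 5/[(-5 - 6)(-5 + 6)] = -5/11


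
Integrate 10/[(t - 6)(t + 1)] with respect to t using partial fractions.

Decompose: 10/[(t - 6)(t + 1)] = (10/7)/(t - 6) - (10/7)/(t + 1). Integrate each term: (10/7) ln|(t - 6)| - (10/7) ln|(t + 1)| + C


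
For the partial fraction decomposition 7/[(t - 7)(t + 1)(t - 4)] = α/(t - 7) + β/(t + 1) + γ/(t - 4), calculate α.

Cover-up at t = 7: α = 7/[(7 + 1)(7 - 4)] = 7/[(8)(3)] = 7/24


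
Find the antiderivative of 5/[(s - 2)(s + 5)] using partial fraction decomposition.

Decompose: 5/[(s - 2)(s + 5)] = (5/7)/(s - 2) - (5/7)/(s + 5). Integrate each term: (5/7) ln|(s - 2)| - (5/7) ln|(s + 5)| + C


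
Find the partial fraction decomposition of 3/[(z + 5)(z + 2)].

3/(z + 5)(z + 2) = A/(z + 5) + B/(z + 2). A = 3/(-5 + 2) = -1, B = 3/(-2 + 5) = 1
Result: -1/(z + 5) + 1/(z + 2)


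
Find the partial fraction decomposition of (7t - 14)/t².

(7t - 14) = αt + β. At t = 0: β = 7·0 - 14 = -14. Coeff of t: α = 7
Result: 7/t - 14/t²


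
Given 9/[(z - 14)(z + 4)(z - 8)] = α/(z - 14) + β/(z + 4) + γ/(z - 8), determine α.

Cover-up at z = 14: α = 9/[(14 + 4)(14 - 8)] = 9/[(18)(6)] = 9/108 = 1/12


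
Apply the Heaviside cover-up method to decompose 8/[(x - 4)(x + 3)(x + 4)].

Cover (x - 4), x=4: α = 8/[(4 + 3)(4 + 4)] = 1/7. Cover (x + 3), x=-3: β = 8/[(-3 - 4)(-3 + 4)] = -8/7. Cover (x + 4), x=-4: γ = 8/[(-4 - 4)(-4 + 3)] = 1.
Result: (1/7)/(x - 4) - (8/7)/(x + 3) + 1/(x + 4)


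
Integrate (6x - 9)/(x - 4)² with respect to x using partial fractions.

Decompose: α = 6, β = 6·4 - 9 = 15, so (6x - 9)/(x - 4)² = 6/(x - 4) + 15/(x - 4)². Integrate: ∫ α/(x - 4) dx = 6 ln|(x - 4)|; ∫ β/(x - 4)² dx = -15/(x - 4). Sum: 6 ln|(x - 4)| - 15/(x - 4) + C


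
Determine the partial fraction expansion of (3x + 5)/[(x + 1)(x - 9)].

At x=-1: A = (3·(-1) + 5)/(-1 - 9) = -1/5. At x=9: B = (3·9 + 5)/(9 + 1) = 16/5
Result: (-1/5)/(x + 1) + (16/5)/(x - 9)


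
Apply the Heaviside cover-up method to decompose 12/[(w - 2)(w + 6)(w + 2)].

Cover (w - 2), w=2: α = 12/[(2 + 6)(2 + 2)] = 3/8. Cover (w + 6), w=-6: β = 12/[(-6 - 2)(-6 + 2)] = 3/8. Cover (w + 2), w=-2: γ = 12/[(-2 - 2)(-2 + 6)] = -3/4.
Result: (3/8)/(w - 2) + (3/8)/(w + 6) - (3/4)/(w + 2)


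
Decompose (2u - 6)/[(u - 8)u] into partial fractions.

At u=8: α = (2·8 - 6)/(8 - 0) = 5/4. At u=0: β = (2·0 - 6)/(0 - 8) = 3/4
Result: (5/4)/(u - 8) + (3/4)/u


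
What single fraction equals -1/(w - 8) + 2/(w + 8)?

Common denominator (w - 8)(w + 8). Numerator: -1(w + 8) + 2(w - 8) = (-w - 8) + (2w - 16) = w - 24
Result: (w - 24)/[(w - 8)(w + 8)]


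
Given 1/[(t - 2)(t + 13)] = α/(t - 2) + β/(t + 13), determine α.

Cover-up at t = 2: α = 1/(2 + 13) = 1/15


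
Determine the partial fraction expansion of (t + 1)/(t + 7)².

(t + 1) = α(t + 7) + β. At t = -7: β = 1·(-7) + 1 = -6. Coeff of t: α = 1
Result: 1/(t + 7) - 6/(t + 7)²


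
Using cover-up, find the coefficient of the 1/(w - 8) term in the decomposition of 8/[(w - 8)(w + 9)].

Cover (w - 8), set w=8: 8/((w + 9) at w=8) = 8/(17) = 8/17


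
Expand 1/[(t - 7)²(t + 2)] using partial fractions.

Cover-up at t=-2: γ = 1/(-2 - 7)² = 1/81. Cover-up at t=7: β = 1/(7 + 2) = 1/9. Comparing t² coeff: α = -γ = -1/81
Result: (-1/81)/(t - 7) + (1/9)/(t - 7)² + (1/81)/(t + 2)


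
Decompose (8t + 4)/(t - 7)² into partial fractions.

(8t + 4) = A(t - 7) + B. At t = 7: B = 8·7 + 4 = 60. Coeff of t: A = 8
Result: 8/(t - 7) + 60/(t - 7)²


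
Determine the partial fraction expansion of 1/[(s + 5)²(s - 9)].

Cover-up at s=9: C = 1/(9 + 5)² = 1/196. Cover-up at s=-5: B = 1/(-5 - 9) = -1/14. Comparing s² coeff: A = -C = -1/196
Result: (-1/196)/(s + 5) - (1/14)/(s + 5)² + (1/196)/(s - 9)


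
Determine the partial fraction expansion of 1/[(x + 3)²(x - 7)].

Cover-up at x=7: γ = 1/(7 + 3)² = 1/100. Cover-up at x=-3: β = 1/(-3 - 7) = -1/10. Comparing x² coeff: α = -γ = -1/100
Result: (-1/100)/(x + 3) - (1/10)/(x + 3)² + (1/100)/(x - 7)


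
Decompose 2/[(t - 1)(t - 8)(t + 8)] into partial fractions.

Using cover-up method: P = -2/63, Q = 1/56, R = 1/72
Result: (-2/63)/(t - 1) + (1/56)/(t - 8) + (1/72)/(t + 8)


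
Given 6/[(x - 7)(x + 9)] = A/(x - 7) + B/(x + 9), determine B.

Cover-up at x = -9: B = 6/(-9 - 7) = -6/16 = -3/8


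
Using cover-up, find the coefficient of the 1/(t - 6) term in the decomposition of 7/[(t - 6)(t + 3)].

Cover (t - 6), set t=6: 7/((t + 3) at t=6) = 7/(9) = 7/9


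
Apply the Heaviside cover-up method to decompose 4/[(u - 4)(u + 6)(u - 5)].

Cover (u - 4), u=4: P = 4/[(4 + 6)(4 - 5)] = -2/5. Cover (u + 6), u=-6: Q = 4/[(-6 - 4)(-6 - 5)] = 2/55. Cover (u - 5), u=5: R = 4/[(5 - 4)(5 + 6)] = 4/11.
Result: (-2/5)/(u - 4) + (2/55)/(u + 6) + (4/11)/(u - 5)


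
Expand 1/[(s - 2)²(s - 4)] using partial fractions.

Cover-up at s=4: R = 1/(4 - 2)² = 1/4. Cover-up at s=2: Q = 1/(2 - 4) = -1/2. Comparing s² coeff: P = -R = -1/4
Result: (-1/4)/(s - 2) - (1/2)/(s - 2)² + (1/4)/(s - 4)


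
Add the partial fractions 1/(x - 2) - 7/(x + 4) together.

Common denominator (x - 2)(x + 4). Numerator: 1(x + 4) - 7(x - 2) = (x + 4) - (7x - 14) = -6x + 18
Result: (-6x + 18)/[(x - 2)(x + 4)]


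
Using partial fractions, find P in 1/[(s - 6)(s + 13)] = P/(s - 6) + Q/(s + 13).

Cover-up at s = 6: P = 1/(6 + 13) = 1/19


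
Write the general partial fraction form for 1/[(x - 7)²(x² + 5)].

Repeated linear + quadratic: A/(x - 7) + B/(x - 7)² + (Cx + D)/(x² + 5)


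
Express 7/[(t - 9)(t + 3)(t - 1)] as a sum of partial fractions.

Using cover-up method: A = 7/96, B = 7/48, C = -7/32
Result: (7/96)/(t - 9) + (7/48)/(t + 3) - (7/32)/(t - 1)


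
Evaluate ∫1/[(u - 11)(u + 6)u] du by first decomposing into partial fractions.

Cover-up: P = 1/187, Q = 1/102, R = -1/66. Decomposition: (1/187)/(u - 11) + (1/102)/(u + 6) - (1/66)/u. Integrate each term: (1/187) ln|(u - 11)| + (1/102) ln|(u + 6)| - (1/66) ln|u| + C


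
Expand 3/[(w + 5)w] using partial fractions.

3/(w + 5)w = P/(w + 5) + Q/w. P = 3/(-5 - 0) = -3/5, Q = 3/(0 + 5) = 3/5
Result: (-3/5)/(w + 5) + (3/5)/w


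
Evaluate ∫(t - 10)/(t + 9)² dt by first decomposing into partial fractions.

Decompose: α = 1, β = 1·(-9) - 10 = -19, so (t - 10)/(t + 9)² = 1/(t + 9) - 19/(t + 9)². Integrate: ∫ α/(t + 9) dt = ln|(t + 9)|; ∫ β/(t + 9)² dt = 19/(t + 9). Sum: ln|(t + 9)| + 19/(t + 9) + C


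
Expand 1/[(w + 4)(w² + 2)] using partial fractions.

Cover-up at w = -4: P = 1/((-4)² + 2) = 1/18. Then Q = -P = -1/18, R = -P·(0 - 4) = 2/9
Result: (1/18)/(w + 4) - ((1/18)w - 2/9)/(w² + 2)


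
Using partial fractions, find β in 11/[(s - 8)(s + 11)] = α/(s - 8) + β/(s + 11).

Cover-up at s = -11: β = 11/(-11 - 8) = -11/19


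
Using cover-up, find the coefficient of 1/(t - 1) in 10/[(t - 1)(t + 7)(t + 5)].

Cover (t - 1), set t=1: 10/[(1 + 7)(1 + 5)] = 5/24


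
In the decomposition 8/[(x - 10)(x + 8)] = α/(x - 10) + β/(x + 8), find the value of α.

Cover-up at x = 10: α = 8/(10 + 8) = 8/18 = 4/9


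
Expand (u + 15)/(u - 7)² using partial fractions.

(u + 15) = α(u - 7) + β. At u = 7: β = 1·7 + 15 = 22. Coeff of u: α = 1
Result: 1/(u - 7) + 22/(u - 7)²


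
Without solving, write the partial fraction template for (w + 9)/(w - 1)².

Repeated linear factor: α/(w - 1) + β/(w - 1)²


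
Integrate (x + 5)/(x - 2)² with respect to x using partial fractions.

Decompose: P = 1, Q = 1·2 + 5 = 7, so (x + 5)/(x - 2)² = 1/(x - 2) + 7/(x - 2)². Integrate: ∫ P/(x - 2) dx = ln|(x - 2)|; ∫ Q/(x - 2)² dx = -7/(x - 2). Sum: ln|(x - 2)| - 7/(x - 2) + C


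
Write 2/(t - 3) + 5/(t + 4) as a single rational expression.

Common denominator (t - 3)(t + 4). Numerator: 2(t + 4) + 5(t - 3) = (2t + 8) + (5t - 15) = 7t - 7
Result: (7t - 7)/[(t - 3)(t + 4)]


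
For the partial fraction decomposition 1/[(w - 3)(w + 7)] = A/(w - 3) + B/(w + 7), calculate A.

Cover-up at w = 3: A = 1/(3 + 7) = 1/10


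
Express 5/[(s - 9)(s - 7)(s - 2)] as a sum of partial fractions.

Using cover-up method: A = 5/14, B = -1/2, C = 1/7
Result: (5/14)/(s - 9) - (1/2)/(s - 7) + (1/7)/(s - 2)


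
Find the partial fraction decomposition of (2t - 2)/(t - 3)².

(2t - 2) = A(t - 3) + B. At t = 3: B = 2·3 - 2 = 4. Coeff of t: A = 2
Result: 2/(t - 3) + 4/(t - 3)²


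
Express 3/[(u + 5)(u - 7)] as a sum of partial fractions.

3/(u + 5)(u - 7) = α/(u + 5) + β/(u - 7). α = 3/(-5 - 7) = -1/4, β = 3/(7 + 5) = 1/4
Result: (-1/4)/(u + 5) + (1/4)/(u - 7)


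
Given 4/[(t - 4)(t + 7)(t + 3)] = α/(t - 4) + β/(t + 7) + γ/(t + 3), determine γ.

Cover-up at t = -3: γ = 4/[(-3 - 4)(-3 + 7)] = 4/[(-7)(4)] = -4/28 = -1/7


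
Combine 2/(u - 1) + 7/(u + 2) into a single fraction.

Common denominator (u - 1)(u + 2). Numerator: 2(u + 2) + 7(u - 1) = (2u + 4) + (7u - 7) = 9u - 3
Result: (9u - 3)/[(u - 1)(u + 2)]


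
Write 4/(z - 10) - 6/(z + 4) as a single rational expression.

Common denominator (z - 10)(z + 4). Numerator: 4(z + 4) - 6(z - 10) = (4z + 16) - (6z - 60) = -2z + 76
Result: (-2z + 76)/[(z - 10)(z + 4)]


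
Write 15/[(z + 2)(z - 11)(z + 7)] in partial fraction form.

Using cover-up method: α = -3/13, β = 5/78, γ = 1/6
Result: (-3/13)/(z + 2) + (5/78)/(z - 11) + (1/6)/(z + 7)


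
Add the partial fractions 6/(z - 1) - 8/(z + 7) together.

Common denominator (z - 1)(z + 7). Numerator: 6(z + 7) - 8(z - 1) = (6z + 42) - (8z - 8) = -2z + 50
Result: (-2z + 50)/[(z - 1)(z + 7)]


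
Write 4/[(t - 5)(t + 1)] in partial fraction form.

4/(t - 5)(t + 1) = α/(t - 5) + β/(t + 1). α = 4/(5 + 1) = 2/3, β = 4/(-1 - 5) = -2/3
Result: (2/3)/(t - 5) - (2/3)/(t + 1)


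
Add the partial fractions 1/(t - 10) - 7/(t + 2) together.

Common denominator (t - 10)(t + 2). Numerator: 1(t + 2) - 7(t - 10) = (t + 2) - (7t - 70) = -6t + 72
Result: (-6t + 72)/[(t - 10)(t + 2)]


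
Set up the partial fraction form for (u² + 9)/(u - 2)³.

Repeated linear factor (power 3): α/(u - 2) + β/(u - 2)² + γ/(u - 2)³


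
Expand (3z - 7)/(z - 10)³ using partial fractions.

(3z - 7) = A(z - 10)² + B(z - 10) + C. At z = 10: C = 3·10 - 7 = 23. Coefficients: A = 0, B = 3
Result: 3/(z - 10)² + 23/(z - 10)³


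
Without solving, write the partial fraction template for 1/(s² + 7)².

Repeated quadratic factor: (As + B)/(s² + 7) + (Cs + D)/(s² + 7)²


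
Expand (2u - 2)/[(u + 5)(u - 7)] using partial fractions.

At u=-5: P = (2·(-5) - 2)/(-5 - 7) = 1. At u=7: Q = (2·7 - 2)/(7 + 5) = 1
Result: 1/(u + 5) + 1/(u - 7)


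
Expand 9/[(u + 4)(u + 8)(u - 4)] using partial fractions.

Using cover-up method: α = -9/32, β = 3/16, γ = 3/32
Result: (-9/32)/(u + 4) + (3/16)/(u + 8) + (3/32)/(u - 4)


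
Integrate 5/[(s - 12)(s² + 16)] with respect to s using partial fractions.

Cover-up at s=12: P = 5/(12²+16) = 1/32. Coeff matching: Q = -1/32, R = -3/8. Decomposition: (1/32)/(s - 12) - ((1/32)s + 3/8)/(s² + 16). Integrate: linear → ln, quadratic → (1/2)ln + arctan: (1/32) ln|(s - 12)| - (1/64) ln(s² + 16) - (3/32) arctan(s/4) + C


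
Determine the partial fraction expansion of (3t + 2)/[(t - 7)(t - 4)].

At t=7: A = (3·7 + 2)/(7 - 4) = 23/3. At t=4: B = (3·4 + 2)/(4 - 7) = -14/3
Result: (23/3)/(t - 7) - (14/3)/(t - 4)


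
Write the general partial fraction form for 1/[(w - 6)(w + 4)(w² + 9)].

Two linear + quadratic: α/(w - 6) + β/(w + 4) + (γw + δ)/(w² + 9)


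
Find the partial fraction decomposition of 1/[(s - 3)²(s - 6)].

Cover-up at s=6: R = 1/(6 - 3)² = 1/9. Cover-up at s=3: Q = 1/(3 - 6) = -1/3. Comparing s² coeff: P = -R = -1/9
Result: (-1/9)/(s - 3) - (1/3)/(s - 3)² + (1/9)/(s - 6)


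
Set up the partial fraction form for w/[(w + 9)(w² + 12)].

Linear + irreducible quadratic: P/(w + 9) + (Qw + R)/(w² + 12)


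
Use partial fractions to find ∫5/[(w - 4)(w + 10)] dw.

Decompose: 5/[(w - 4)(w + 10)] = (5/14)/(w - 4) - (5/14)/(w + 10). Integrate each term: (5/14) ln|(w - 4)| - (5/14) ln|(w + 10)| + C


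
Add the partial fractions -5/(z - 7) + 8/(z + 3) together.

Common denominator (z - 7)(z + 3). Numerator: -5(z + 3) + 8(z - 7) = (-5z - 15) + (8z - 56) = 3z - 71
Result: (3z - 71)/[(z - 7)(z + 3)]


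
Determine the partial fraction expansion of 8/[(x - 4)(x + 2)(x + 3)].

Using cover-up method: A = 4/21, B = -4/3, C = 8/7
Result: (4/21)/(x - 4) - (4/3)/(x + 2) + (8/7)/(x + 3)


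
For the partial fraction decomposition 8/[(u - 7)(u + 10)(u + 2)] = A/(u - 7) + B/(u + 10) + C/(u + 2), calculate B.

Cover-up at u = -10: B = 8/[(-10 - 7)(-10 + 2)] = 8/[(-17)(-8)] = 8/136 = 1/17


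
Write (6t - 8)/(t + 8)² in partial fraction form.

(6t - 8) = A(t + 8) + B. At t = -8: B = 6·(-8) - 8 = -56. Coeff of t: A = 6
Result: 6/(t + 8) - 56/(t + 8)²


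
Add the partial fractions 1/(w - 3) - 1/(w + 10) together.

Common denominator (w - 3)(w + 10). Numerator: 1(w + 10) - 1(w - 3) = (w + 10) - (w - 3) = 13
Result: (13)/[(w - 3)(w + 10)]


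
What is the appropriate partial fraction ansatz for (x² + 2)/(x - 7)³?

Repeated linear factor (power 3): P/(x - 7) + Q/(x - 7)² + R/(x - 7)³


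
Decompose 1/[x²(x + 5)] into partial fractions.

Cover-up at x=-5: R = 1/(-5 - 0)² = 1/25. Cover-up at x=0: Q = 1/(0 + 5) = 1/5. Comparing x² coeff: P = -R = -1/25
Result: (-1/25)/x + (1/5)/x² + (1/25)/(x + 5)


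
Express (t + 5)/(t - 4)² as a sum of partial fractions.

(t + 5) = A(t - 4) + B. At t = 4: B = 1·4 + 5 = 9. Coeff of t: A = 1
Result: 1/(t - 4) + 9/(t - 4)²


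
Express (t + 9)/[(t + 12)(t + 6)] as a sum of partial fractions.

At t=-12: A = (1·(-12) + 9)/(-12 + 6) = 1/2. At t=-6: B = (1·(-6) + 9)/(-6 + 12) = 1/2
Result: (1/2)/(t + 12) + (1/2)/(t + 6)


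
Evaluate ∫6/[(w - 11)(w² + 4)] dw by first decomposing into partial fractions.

Cover-up at w=11: α = 6/(11²+4) = 6/125. Coeff matching: β = -6/125, γ = -66/125. Decomposition: (6/125)/(w - 11) - ((6/125)w + 66/125)/(w² + 4). Integrate: linear → ln, quadratic → (1/2)ln + arctan: (6/125) ln|(w - 11)| - (3/125) ln(w² + 4) - (33/125) arctan(w/2) + C


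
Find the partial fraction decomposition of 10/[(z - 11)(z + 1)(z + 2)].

Using cover-up method: A = 5/78, B = -5/6, C = 10/13
Result: (5/78)/(z - 11) - (5/6)/(z + 1) + (10/13)/(z + 2)


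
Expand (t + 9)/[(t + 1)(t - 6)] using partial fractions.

At t=-1: A = (1·(-1) + 9)/(-1 - 6) = -8/7. At t=6: B = (1·6 + 9)/(6 + 1) = 15/7
Result: (-8/7)/(t + 1) + (15/7)/(t - 6)


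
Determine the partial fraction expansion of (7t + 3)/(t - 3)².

(7t + 3) = A(t - 3) + B. At t = 3: B = 7·3 + 3 = 24. Coeff of t: A = 7
Result: 7/(t - 3) + 24/(t - 3)²


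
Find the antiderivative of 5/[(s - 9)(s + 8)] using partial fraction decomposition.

Decompose: 5/[(s - 9)(s + 8)] = (5/17)/(s - 9) - (5/17)/(s + 8). Integrate each term: (5/17) ln|(s - 9)| - (5/17) ln|(s + 8)| + C


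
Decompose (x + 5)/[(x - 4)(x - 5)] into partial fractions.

At x=4: α = (1·4 + 5)/(4 - 5) = -9. At x=5: β = (1·5 + 5)/(5 - 4) = 10
Result: -9/(x - 4) + 10/(x - 5)


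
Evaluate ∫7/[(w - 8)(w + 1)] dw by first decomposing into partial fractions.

Decompose: 7/[(w - 8)(w + 1)] = (7/9)/(w - 8) - (7/9)/(w + 1). Integrate each term: (7/9) ln|(w - 8)| - (7/9) ln|(w + 1)| + C


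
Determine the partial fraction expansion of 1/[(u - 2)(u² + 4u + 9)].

Cover-up at u = 2: α = 1/(2² + 4·2 + 9) = 1/21. Then β = -α = -1/21, γ = -α·(4 + 2) = -2/7
Result: (1/21)/(u - 2) - ((1/21)u + 2/7)/(u² + 4u + 9)


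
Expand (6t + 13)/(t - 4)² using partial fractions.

(6t + 13) = A(t - 4) + B. At t = 4: B = 6·4 + 13 = 37. Coeff of t: A = 6
Result: 6/(t - 4) + 37/(t - 4)²


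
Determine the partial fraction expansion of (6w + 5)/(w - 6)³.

(6w + 5) = α(w - 6)² + β(w - 6) + γ. At w = 6: γ = 6·6 + 5 = 41. Coefficients: α = 0, β = 6
Result: 6/(w - 6)² + 41/(w - 6)³


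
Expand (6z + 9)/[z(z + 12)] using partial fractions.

At z=0: α = (6·0 + 9)/(0 + 12) = 3/4. At z=-12: β = (6·(-12) + 9)/(-12 - 0) = 21/4
Result: (3/4)/z + (21/4)/(z + 12)


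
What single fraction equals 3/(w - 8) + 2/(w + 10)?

Common denominator (w - 8)(w + 10). Numerator: 3(w + 10) + 2(w - 8) = (3w + 30) + (2w - 16) = 5w + 14
Result: (5w + 14)/[(w - 8)(w + 10)]


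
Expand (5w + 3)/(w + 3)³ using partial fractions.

(5w + 3) = P(w + 3)² + Q(w + 3) + R. At w = -3: R = 5·(-3) + 3 = -12. Coefficients: P = 0, Q = 5
Result: 5/(w + 3)² - 12/(w + 3)³


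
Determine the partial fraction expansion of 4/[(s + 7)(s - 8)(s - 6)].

Using cover-up method: α = 4/195, β = 2/15, γ = -2/13
Result: (4/195)/(s + 7) + (2/15)/(s - 8) - (2/13)/(s - 6)


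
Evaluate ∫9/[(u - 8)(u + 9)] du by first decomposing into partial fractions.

Decompose: 9/[(u - 8)(u + 9)] = (9/17)/(u - 8) - (9/17)/(u + 9). Integrate each term: (9/17) ln|(u - 8)| - (9/17) ln|(u + 9)| + C


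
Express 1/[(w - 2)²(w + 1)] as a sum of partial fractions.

Cover-up at w=-1: C = 1/(-1 - 2)² = 1/9. Cover-up at w=2: B = 1/(2 + 1) = 1/3. Comparing w² coeff: A = -C = -1/9
Result: (-1/9)/(w - 2) + (1/3)/(w - 2)² + (1/9)/(w + 1)


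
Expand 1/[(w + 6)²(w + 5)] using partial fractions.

Cover-up at w=-5: C = 1/(-5 + 6)² = 1. Cover-up at w=-6: B = 1/(-6 + 5) = -1. Comparing w² coeff: A = -C = -1
Result: -1/(w + 6) - 1/(w + 6)² + 1/(w + 5)


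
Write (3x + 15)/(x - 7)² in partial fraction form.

(3x + 15) = A(x - 7) + B. At x = 7: B = 3·7 + 15 = 36. Coeff of x: A = 3
Result: 3/(x - 7) + 36/(x - 7)²


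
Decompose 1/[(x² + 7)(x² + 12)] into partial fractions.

Coefficient matching gives P = R = 0, Q = 1/(12-7) = 1/5, S = -Q = -1/5
Result: (1/5)/(x² + 7) - (1/5)/(x² + 12)


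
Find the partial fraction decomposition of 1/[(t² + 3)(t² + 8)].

Coefficient matching gives A = C = 0, B = 1/(8-3) = 1/5, D = -B = -1/5
Result: (1/5)/(t² + 3) - (1/5)/(t² + 8)


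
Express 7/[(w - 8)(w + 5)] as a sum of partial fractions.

7/(w - 8)(w + 5) = A/(w - 8) + B/(w + 5). A = 7/(8 + 5) = 7/13, B = 7/(-5 - 8) = -7/13
Result: (7/13)/(w - 8) - (7/13)/(w + 5)


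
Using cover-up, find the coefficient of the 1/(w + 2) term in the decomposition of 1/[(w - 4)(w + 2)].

Cover (w + 2), set w=-2: 1/((w - 4) at w=-2) = 1/(-6) = -1/6


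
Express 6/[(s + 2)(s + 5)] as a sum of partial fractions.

6/(s + 2)(s + 5) = A/(s + 2) + B/(s + 5). A = 6/(-2 + 5) = 2, B = 6/(-5 + 2) = -2
Result: 2/(s + 2) - 2/(s + 5)


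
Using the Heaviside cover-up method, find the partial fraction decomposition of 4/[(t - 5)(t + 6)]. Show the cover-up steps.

Cover (t - 5): set t=5, get P = 4/(5 + 6) = 4/11. Cover (t + 6): set t=-6, get Q = 4/(-6 - 5) = -4/11.
Result: (4/11)/(t - 5) - (4/11)/(t + 6)


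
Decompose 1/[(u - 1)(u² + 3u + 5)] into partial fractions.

Cover-up at u = 1: A = 1/(1² + 3·1 + 5) = 1/9. Then B = -A = -1/9, C = -A·(3 + 1) = -4/9
Result: (1/9)/(u - 1) - ((1/9)u + 4/9)/(u² + 3u + 5)


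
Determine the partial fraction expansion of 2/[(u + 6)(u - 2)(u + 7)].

Using cover-up method: α = -1/4, β = 1/36, γ = 2/9
Result: (-1/4)/(u + 6) + (1/36)/(u - 2) + (2/9)/(u + 7)


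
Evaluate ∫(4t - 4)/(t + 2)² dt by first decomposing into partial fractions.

Decompose: P = 4, Q = 4·(-2) - 4 = -12, so (4t - 4)/(t + 2)² = 4/(t + 2) - 12/(t + 2)². Integrate: ∫ P/(t + 2) dt = 4 ln|(t + 2)|; ∫ Q/(t + 2)² dt = 12/(t + 2). Sum: 4 ln|(t + 2)| + 12/(t + 2) + C


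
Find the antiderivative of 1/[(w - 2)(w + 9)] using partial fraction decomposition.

Decompose: 1/[(w - 2)(w + 9)] = (1/11)/(w - 2) - (1/11)/(w + 9). Integrate each term: (1/11) ln|(w - 2)| - (1/11) ln|(w + 9)| + C


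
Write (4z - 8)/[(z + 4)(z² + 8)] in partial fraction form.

At z=-4: A = (4·(-4) - 8)/((-4)² + 8) = -1. B = -A = 1, C = 4 - (-4)·A = 0
Result: -1/(z + 4) + (z)/(z² + 8)


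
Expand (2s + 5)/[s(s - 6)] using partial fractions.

At s=0: A = (2·0 + 5)/(0 - 6) = -5/6. At s=6: B = (2·6 + 5)/(6 - 0) = 17/6
Result: (-5/6)/s + (17/6)/(s - 6)


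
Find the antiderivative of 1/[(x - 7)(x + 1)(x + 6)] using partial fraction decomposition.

Cover-up: P = 1/104, Q = -1/40, R = 1/65. Decomposition: (1/104)/(x - 7) - (1/40)/(x + 1) + (1/65)/(x + 6). Integrate each term: (1/104) ln|(x - 7)| - (1/40) ln|(x + 1)| + (1/65) ln|(x + 6)| + C


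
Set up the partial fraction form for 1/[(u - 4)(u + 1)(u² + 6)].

Two linear + quadratic: P/(u - 4) + Q/(u + 1) + (Ru + S)/(u² + 6)


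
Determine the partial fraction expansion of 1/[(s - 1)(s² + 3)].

Cover-up at s = 1: α = 1/(1² + 3) = 1/4. Then β = -α = -1/4, γ = -α·(0 + 1) = -1/4
Result: (1/4)/(s - 1) - ((1/4)s + 1/4)/(s² + 3)


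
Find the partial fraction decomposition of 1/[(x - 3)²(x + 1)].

Cover-up at x=-1: R = 1/(-1 - 3)² = 1/16. Cover-up at x=3: Q = 1/(3 + 1) = 1/4. Comparing x² coeff: P = -R = -1/16
Result: (-1/16)/(x - 3) + (1/4)/(x - 3)² + (1/16)/(x + 1)


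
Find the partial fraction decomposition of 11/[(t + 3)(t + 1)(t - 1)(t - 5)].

Using Heaviside cover-up: (-11/64)/(t + 3) + (11/24)/(t + 1) - (11/32)/(t - 1) + (11/192)/(t - 5)


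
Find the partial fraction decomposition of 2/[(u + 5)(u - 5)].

2/(u + 5)(u - 5) = P/(u + 5) + Q/(u - 5). P = 2/(-5 - 5) = -1/5, Q = 2/(5 + 5) = 1/5
Result: (-1/5)/(u + 5) + (1/5)/(u - 5)


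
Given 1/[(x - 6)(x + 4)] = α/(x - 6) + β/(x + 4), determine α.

Cover-up at x = 6: α = 1/(6 + 4) = 1/10


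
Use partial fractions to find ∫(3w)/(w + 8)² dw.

Decompose: A = 3, B = 3·(-8) + 0 = -24, so (3w)/(w + 8)² = 3/(w + 8) - 24/(w + 8)². Integrate: ∫ A/(w + 8) dw = 3 ln|(w + 8)|; ∫ B/(w + 8)² dw = 24/(w + 8). Sum: 3 ln|(w + 8)| + 24/(w + 8) + C


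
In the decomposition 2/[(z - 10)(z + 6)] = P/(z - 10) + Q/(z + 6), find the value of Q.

Cover-up at z = -6: Q = 2/(-6 - 10) = -2/16 = -1/8


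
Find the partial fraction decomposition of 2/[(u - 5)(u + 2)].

2/(u - 5)(u + 2) = A/(u - 5) + B/(u + 2). A = 2/(5 + 2) = 2/7, B = 2/(-2 - 5) = -2/7
Result: (2/7)/(u - 5) - (2/7)/(u + 2)


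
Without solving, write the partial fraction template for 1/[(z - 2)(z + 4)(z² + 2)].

Two linear + quadratic: α/(z - 2) + β/(z + 4) + (γz + δ)/(z² + 2)


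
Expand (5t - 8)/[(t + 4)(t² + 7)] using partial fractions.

At t=-4: A = (5·(-4) - 8)/((-4)² + 7) = -28/23. B = -A = 28/23, C = 5 - (-4)·A = 3/23
Result: (-28/23)/(t + 4) + ((28/23)t + 3/23)/(t² + 7)


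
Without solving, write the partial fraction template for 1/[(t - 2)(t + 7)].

Distinct linear factors: A/(t - 2) + B/(t + 7)


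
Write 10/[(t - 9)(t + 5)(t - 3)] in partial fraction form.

Using cover-up method: α = 5/42, β = 5/56, γ = -5/24
Result: (5/42)/(t - 9) + (5/56)/(t + 5) - (5/24)/(t - 3)


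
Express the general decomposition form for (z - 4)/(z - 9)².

Repeated linear factor: α/(z - 9) + β/(z - 9)²


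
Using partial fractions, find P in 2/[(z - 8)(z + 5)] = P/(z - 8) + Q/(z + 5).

Cover-up at z = 8: P = 2/(8 + 5) = 2/13


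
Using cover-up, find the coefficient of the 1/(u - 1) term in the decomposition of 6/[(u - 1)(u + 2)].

Cover (u - 1), set u=1: 6/((u + 2) at u=1) = 6/(3) = 2


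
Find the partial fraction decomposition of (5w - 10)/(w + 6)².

(5w - 10) = A(w + 6) + B. At w = -6: B = 5·(-6) - 10 = -40. Coeff of w: A = 5
Result: 5/(w + 6) - 40/(w + 6)²


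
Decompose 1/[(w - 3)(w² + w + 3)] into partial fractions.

Cover-up at w = 3: A = 1/(3² + 1·3 + 3) = 1/15. Then B = -A = -1/15, C = -A·(1 + 3) = -4/15
Result: (1/15)/(w - 3) - ((1/15)w + 4/15)/(w² + w + 3)


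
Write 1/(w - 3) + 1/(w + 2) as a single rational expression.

Common denominator (w - 3)(w + 2). Numerator: 1(w + 2) + 1(w - 3) = (w + 2) + (w - 3) = 2w - 1
Result: (2w - 1)/[(w - 3)(w + 2)]


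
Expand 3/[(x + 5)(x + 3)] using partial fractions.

3/(x + 5)(x + 3) = A/(x + 5) + B/(x + 3). A = 3/(-5 + 3) = -3/2, B = 3/(-3 + 5) = 3/2
Result: (-3/2)/(x + 5) + (3/2)/(x + 3)


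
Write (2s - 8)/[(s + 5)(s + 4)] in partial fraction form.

At s=-5: α = (2·(-5) - 8)/(-5 + 4) = 18. At s=-4: β = (2·(-4) - 8)/(-4 + 5) = -16
Result: 18/(s + 5) - 16/(s + 4)


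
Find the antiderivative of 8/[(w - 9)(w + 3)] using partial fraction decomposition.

Decompose: 8/[(w - 9)(w + 3)] = (2/3)/(w - 9) - (2/3)/(w + 3). Integrate each term: (2/3) ln|(w - 9)| - (2/3) ln|(w + 3)| + C


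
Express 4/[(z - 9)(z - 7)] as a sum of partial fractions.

4/(z - 9)(z - 7) = P/(z - 9) + Q/(z - 7). P = 4/(9 - 7) = 2, Q = 4/(7 - 9) = -2
Result: 2/(z - 9) - 2/(z - 7)


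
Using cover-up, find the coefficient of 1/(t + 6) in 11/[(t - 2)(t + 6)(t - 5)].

Cover (t + 6), set t=-6: 11/[(-6 - 2)(-6 - 5)] = 1/8


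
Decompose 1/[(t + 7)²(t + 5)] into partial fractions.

Cover-up at t=-5: R = 1/(-5 + 7)² = 1/4. Cover-up at t=-7: Q = 1/(-7 + 5) = -1/2. Comparing t² coeff: P = -R = -1/4
Result: (-1/4)/(t + 7) - (1/2)/(t + 7)² + (1/4)/(t + 5)


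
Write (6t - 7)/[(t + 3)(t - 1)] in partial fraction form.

At t=-3: P = (6·(-3) - 7)/(-3 - 1) = 25/4. At t=1: Q = (6·1 - 7)/(1 + 3) = -1/4
Result: (25/4)/(t + 3) - (1/4)/(t - 1)


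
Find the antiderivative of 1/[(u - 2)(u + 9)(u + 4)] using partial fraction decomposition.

Cover-up: P = 1/66, Q = 1/55, R = -1/30. Decomposition: (1/66)/(u - 2) + (1/55)/(u + 9) - (1/30)/(u + 4). Integrate each term: (1/66) ln|(u - 2)| + (1/55) ln|(u + 9)| - (1/30) ln|(u + 4)| + C


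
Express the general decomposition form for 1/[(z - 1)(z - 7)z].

Three distinct linear factors: α/(z - 1) + β/(z - 7) + γ/z


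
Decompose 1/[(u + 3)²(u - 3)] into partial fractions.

Cover-up at u=3: R = 1/(3 + 3)² = 1/36. Cover-up at u=-3: Q = 1/(-3 - 3) = -1/6. Comparing u² coeff: P = -R = -1/36
Result: (-1/36)/(u + 3) - (1/6)/(u + 3)² + (1/36)/(u - 3)


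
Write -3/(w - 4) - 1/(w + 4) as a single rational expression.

Common denominator (w - 4)(w + 4). Numerator: -3(w + 4) - 1(w - 4) = (-3w - 12) - (w - 4) = -4w - 8
Result: (-4w - 8)/[(w - 4)(w + 4)]


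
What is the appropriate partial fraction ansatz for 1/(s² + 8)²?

Repeated quadratic factor: (As + B)/(s² + 8) + (Cs + D)/(s² + 8)²


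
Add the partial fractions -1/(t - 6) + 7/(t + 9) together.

Common denominator (t - 6)(t + 9). Numerator: -1(t + 9) + 7(t - 6) = (-t - 9) + (7t - 42) = 6t - 51
Result: (6t - 51)/[(t - 6)(t + 9)]


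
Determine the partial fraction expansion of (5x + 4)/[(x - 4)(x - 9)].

At x=4: A = (5·4 + 4)/(4 - 9) = -24/5. At x=9: B = (5·9 + 4)/(9 - 4) = 49/5
Result: (-24/5)/(x - 4) + (49/5)/(x - 9)


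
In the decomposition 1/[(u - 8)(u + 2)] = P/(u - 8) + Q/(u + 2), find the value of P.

Cover-up at u = 8: P = 1/(8 + 2) = 1/10


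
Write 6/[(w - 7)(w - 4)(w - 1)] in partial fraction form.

Using cover-up method: α = 1/3, β = -2/3, γ = 1/3
Result: (1/3)/(w - 7) - (2/3)/(w - 4) + (1/3)/(w - 1)


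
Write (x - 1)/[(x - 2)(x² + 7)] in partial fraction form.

At x=2: P = (1·2 - 1)/(2² + 7) = 1/11. Q = -P = -1/11, R = 1 - 2·P = 9/11
Result: (1/11)/(x - 2) - ((1/11)x - 9/11)/(x² + 7)


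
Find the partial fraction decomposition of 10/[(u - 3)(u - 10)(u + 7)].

Using cover-up method: P = -1/7, Q = 10/119, R = 1/17
Result: (-1/7)/(u - 3) + (10/119)/(u - 10) + (1/17)/(u + 7)


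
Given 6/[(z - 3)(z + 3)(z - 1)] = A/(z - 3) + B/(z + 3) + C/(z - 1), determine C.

Cover-up at z = 1: C = 6/[(1 - 3)(1 + 3)] = 6/[(-2)(4)] = -6/8 = -3/4


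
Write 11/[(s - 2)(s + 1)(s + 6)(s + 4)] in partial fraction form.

Using Heaviside cover-up: (11/144)/(s - 2) - (11/45)/(s + 1) - (11/80)/(s + 6) + (11/36)/(s + 4)


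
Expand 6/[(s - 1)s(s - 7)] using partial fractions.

Using cover-up method: α = -1, β = 6/7, γ = 1/7
Result: -1/(s - 1) + (6/7)/s + (1/7)/(s - 7)


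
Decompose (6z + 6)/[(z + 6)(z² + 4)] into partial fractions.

At z=-6: A = (6·(-6) + 6)/((-6)² + 4) = -3/4. B = -A = 3/4, C = 6 - (-6)·A = 3/2
Result: (-3/4)/(z + 6) + ((3/4)z + 3/2)/(z² + 4)


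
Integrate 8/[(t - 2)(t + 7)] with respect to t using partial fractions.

Decompose: 8/[(t - 2)(t + 7)] = (8/9)/(t - 2) - (8/9)/(t + 7). Integrate each term: (8/9) ln|(t - 2)| - (8/9) ln|(t + 7)| + C


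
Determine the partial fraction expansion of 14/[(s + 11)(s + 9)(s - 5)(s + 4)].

Using Heaviside cover-up: (-1/16)/(s + 11) + (1/10)/(s + 9) + (1/144)/(s - 5) - (2/45)/(s + 4)


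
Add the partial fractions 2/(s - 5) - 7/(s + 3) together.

Common denominator (s - 5)(s + 3). Numerator: 2(s + 3) - 7(s - 5) = (2s + 6) - (7s - 35) = -5s + 41
Result: (-5s + 41)/[(s - 5)(s + 3)]


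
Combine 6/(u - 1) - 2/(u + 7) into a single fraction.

Common denominator (u - 1)(u + 7). Numerator: 6(u + 7) - 2(u - 1) = (6u + 42) - (2u - 2) = 4u + 44
Result: (4u + 44)/[(u - 1)(u + 7)]


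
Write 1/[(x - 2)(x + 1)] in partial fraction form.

1/(x - 2)(x + 1) = P/(x - 2) + Q/(x + 1). P = 1/(2 + 1) = 1/3, Q = 1/(-1 - 2) = -1/3
Result: (1/3)/(x - 2) - (1/3)/(x + 1)


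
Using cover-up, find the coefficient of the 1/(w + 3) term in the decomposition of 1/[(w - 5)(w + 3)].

Cover (w + 3), set w=-3: 1/((w - 5) at w=-3) = 1/(-8) = -1/8


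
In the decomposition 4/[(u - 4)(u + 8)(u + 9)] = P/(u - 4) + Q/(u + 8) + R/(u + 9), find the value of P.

Cover-up at u = 4: P = 4/[(4 + 8)(4 + 9)] = 4/[(12)(13)] = 4/156 = 1/39


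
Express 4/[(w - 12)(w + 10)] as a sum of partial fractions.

4/(w - 12)(w + 10) = α/(w - 12) + β/(w + 10). α = 4/(12 + 10) = 2/11, β = 4/(-10 - 12) = -2/11
Result: (2/11)/(w - 12) - (2/11)/(w + 10)


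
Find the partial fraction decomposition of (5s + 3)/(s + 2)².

(5s + 3) = α(s + 2) + β. At s = -2: β = 5·(-2) + 3 = -7. Coeff of s: α = 5
Result: 5/(s + 2) - 7/(s + 2)²


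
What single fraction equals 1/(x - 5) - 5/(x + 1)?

Common denominator (x - 5)(x + 1). Numerator: 1(x + 1) - 5(x - 5) = (x + 1) - (5x - 25) = -4x + 26
Result: (-4x + 26)/[(x - 5)(x + 1)]


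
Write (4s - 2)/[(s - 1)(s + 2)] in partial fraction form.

At s=1: α = (4·1 - 2)/(1 + 2) = 2/3. At s=-2: β = (4·(-2) - 2)/(-2 - 1) = 10/3
Result: (2/3)/(s - 1) + (10/3)/(s + 2)


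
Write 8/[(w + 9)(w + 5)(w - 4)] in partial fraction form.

Using cover-up method: A = 2/13, B = -2/9, C = 8/117
Result: (2/13)/(w + 9) - (2/9)/(w + 5) + (8/117)/(w - 4)


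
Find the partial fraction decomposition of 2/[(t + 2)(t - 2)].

2/(t + 2)(t - 2) = A/(t + 2) + B/(t - 2). A = 2/(-2 - 2) = -1/2, B = 2/(2 + 2) = 1/2
Result: (-1/2)/(t + 2) + (1/2)/(t - 2)


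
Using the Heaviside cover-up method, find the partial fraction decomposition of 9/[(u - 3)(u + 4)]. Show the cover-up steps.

Cover (u - 3): set u=3, get P = 9/(3 + 4) = 9/7. Cover (u + 4): set u=-4, get Q = 9/(-4 - 3) = -9/7.
Result: (9/7)/(u - 3) - (9/7)/(u + 4)


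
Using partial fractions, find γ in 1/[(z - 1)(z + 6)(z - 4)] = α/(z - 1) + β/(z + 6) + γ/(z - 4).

Cover-up at z = 4: γ = 1/[(4 - 1)(4 + 6)] = 1/[(3)(10)] = 1/30


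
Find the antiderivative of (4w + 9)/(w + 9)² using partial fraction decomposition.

Decompose: P = 4, Q = 4·(-9) + 9 = -27, so (4w + 9)/(w + 9)² = 4/(w + 9) - 27/(w + 9)². Integrate: ∫ P/(w + 9) dw = 4 ln|(w + 9)|; ∫ Q/(w + 9)² dw = 27/(w + 9). Sum: 4 ln|(w + 9)| + 27/(w + 9) + C


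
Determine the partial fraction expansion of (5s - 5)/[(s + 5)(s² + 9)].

At s=-5: α = (5·(-5) - 5)/((-5)² + 9) = -15/17. β = -α = 15/17, γ = 5 - (-5)·α = 10/17
Result: (-15/17)/(s + 5) + ((15/17)s + 10/17)/(s² + 9)


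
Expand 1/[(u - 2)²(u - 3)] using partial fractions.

Cover-up at u=3: γ = 1/(3 - 2)² = 1. Cover-up at u=2: β = 1/(2 - 3) = -1. Comparing u² coeff: α = -γ = -1
Result: -1/(u - 2) - 1/(u - 2)² + 1/(u - 3)


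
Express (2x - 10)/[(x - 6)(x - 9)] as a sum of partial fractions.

At x=6: P = (2·6 - 10)/(6 - 9) = -2/3. At x=9: Q = (2·9 - 10)/(9 - 6) = 8/3
Result: (-2/3)/(x - 6) + (8/3)/(x - 9)
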